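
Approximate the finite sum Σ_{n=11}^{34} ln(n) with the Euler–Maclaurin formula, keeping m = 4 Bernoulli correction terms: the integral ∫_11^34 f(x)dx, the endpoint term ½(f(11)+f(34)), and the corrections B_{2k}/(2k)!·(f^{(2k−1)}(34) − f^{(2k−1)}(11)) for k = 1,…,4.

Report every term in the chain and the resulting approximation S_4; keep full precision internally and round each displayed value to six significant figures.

S_4 ≈ 73.4764

∫_11^34 ln(x) dx evaluates to 70.5194.
½[f(11) + f(34)] = ½[2.39790 + 3.52636] = 2.96213.
Integral + boundary = 73.4815.
Correction k=1: B_{2}/2! · (f^{(1)}(34) − f^{(1)}(11)) = 1/12 · (0.0294118 − 0.0909091) = -0.00512478.
After k=1: 73.4764.
Correction k=2: B_{4}/4! · (f^{(3)}(34) − f^{(3)}(11)) = −1/720 · (5.08854e-05 − 0.00150263) = 2.01631e-06.
After k=2: 73.4764.
Correction k=3: B_{6}/6! · (f^{(5)}(34) − f^{(5)}(11)) = 1/30240 · (5.28222e-07 − 0.000149021) = -4.91048e-09.
After k=3: 73.4764.
Correction k=4: B_{8}/8! · (f^{(7)}(34) − f^{(7)}(11)) = −1/1209600 · (1.37082e-08 − 3.69474e-05) = 3.05338e-11.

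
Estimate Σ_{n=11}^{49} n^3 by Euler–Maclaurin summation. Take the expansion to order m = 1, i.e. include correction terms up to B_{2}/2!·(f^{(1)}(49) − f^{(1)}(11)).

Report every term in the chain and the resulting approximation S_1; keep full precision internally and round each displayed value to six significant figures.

S_1 ≈ 1.49760e+06

Integral: ∫_11^49 x^3 dx = 1.43754e+06.
Boundary: ½(f(11) + f(49)) = ½(1331.00 + 117649) = 59490.0.
Integral + boundary = 1.49703e+06.
k=1: B_{2}/(2)! × [f^{(1)}(49) − f^{(1)}(11)] = 1/12 × (7203.00 − 363.000) = 570.000.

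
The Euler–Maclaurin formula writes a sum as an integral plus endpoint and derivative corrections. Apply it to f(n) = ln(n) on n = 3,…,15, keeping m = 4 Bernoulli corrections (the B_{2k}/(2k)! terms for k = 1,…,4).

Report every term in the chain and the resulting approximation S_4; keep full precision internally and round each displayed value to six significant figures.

The integral term ∫_3^15 ln(x) dx = 25.3249.
Boundary: ½(f(3) + f(15)) = ½(1.09861 + 2.70805) = 1.90333.
Running total after boundary: 27.2282.
Correction k=1: B_{2}/2! · (f^{(1)}(15) − f^{(1)}(3)) = 1/12 · (0.0666667 − 0.333333) = -0.0222222.
After k=1: 27.2060.
Correction k=2: B_{4}/4! · (f^{(3)}(15) − f^{(3)}(3)) = −1/720 · (0.000592593 − 0.0740741) = 0.000102058.
After k=2: 27.2061.
Correction k=3: B_{6}/6! · (f^{(5)}(15) − f^{(5)}(3)) = 1/30240 · (3.16049e-05 − 0.0987654) = -3.26501e-06.
After k=3: 27.2061.
Correction k=4: B_{8}/8! · (f^{(7)}(15) − f^{(7)}(3)) = −1/1209600 · (4.21399e-06 − 0.329218) = 2.72168e-07.

S_4 ≈ 27.2061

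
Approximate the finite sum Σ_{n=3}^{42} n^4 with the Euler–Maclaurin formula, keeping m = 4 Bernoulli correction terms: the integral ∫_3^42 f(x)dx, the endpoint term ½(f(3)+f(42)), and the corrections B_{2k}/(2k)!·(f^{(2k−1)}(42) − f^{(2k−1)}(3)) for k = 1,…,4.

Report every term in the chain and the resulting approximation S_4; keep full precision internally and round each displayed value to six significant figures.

Integral: ∫_3^42 x^4 dx = 2.61382e+07.
Endpoint term: (f(3) + f(42))/2 = (81.0000 + 3.11170e+06)/2 = 1.55589e+06.
So far: 2.76941e+07.
Correction k=1: B_{2}/2! · (f^{(1)}(42) − f^{(1)}(3)) = 1/12 · (296352 − 108.000) = 24687.0.
Partial sum through k=1: 2.77188e+07.
Correction k=2: B_{4}/4! · (f^{(3)}(42) − f^{(3)}(3)) = −1/720 · (1008.00 − 72.0000) = -1.30000.
Partial sum through k=2: 2.77188e+07.
Correction k=3: B_{6}/6! · (f^{(5)}(42) − f^{(5)}(3)) = 1/30240 · (0.00000 − 0.00000) = 0.00000.
Partial sum through k=3: 2.77188e+07.
Correction k=4: B_{8}/8! · (f^{(7)}(42) − f^{(7)}(3)) = −1/1209600 · (0.00000 − 0.00000) = 0.00000.

S_4 ≈ 2.77188e+07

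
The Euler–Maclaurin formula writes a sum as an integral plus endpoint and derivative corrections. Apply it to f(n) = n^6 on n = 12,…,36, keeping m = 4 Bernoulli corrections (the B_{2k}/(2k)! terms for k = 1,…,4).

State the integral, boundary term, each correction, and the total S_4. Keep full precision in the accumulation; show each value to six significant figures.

S_4 ≈ 1.23097e+10

∫_12^36 x^6 dx evaluates to 1.11898e+10.
Boundary: ½(f(12) + f(36)) = ½(2.98598e+06 + 2.17678e+09) = 1.08988e+09.
Running total after boundary: 1.22796e+10.
Order-1 term: 1/12 · (3.62797e+08 − 1.49299e+06) = 3.01087e+07.
Partial sum through k=1: 1.23098e+10.
Order-2 term: −1/720 · (5.59872e+06 − 207360) = -7488.00.
Partial sum through k=2: 1.23097e+10.
Order-3 term: 1/30240 · (25920.0 − 8640.00) = 0.571429.
Partial sum through k=3: 1.23097e+10.
Order-4 term: −1/1209600 · (0.00000 − 0.00000) = 0.00000.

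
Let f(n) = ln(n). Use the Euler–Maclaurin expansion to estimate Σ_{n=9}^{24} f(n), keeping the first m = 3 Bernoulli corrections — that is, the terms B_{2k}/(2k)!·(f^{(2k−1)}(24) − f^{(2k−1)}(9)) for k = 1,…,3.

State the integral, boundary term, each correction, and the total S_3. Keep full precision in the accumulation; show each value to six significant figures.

Integral: ∫_9^24 ln(x) dx = 41.4983.
Endpoint term: (f(9) + f(24))/2 = (2.19722 + 3.17805)/2 = 2.68764.
Running total after boundary: 44.1859.
Correction k=1: B_{2}/2! · (f^{(1)}(24) − f^{(1)}(9)) = 1/12 · (0.0416667 − 0.111111) = -0.00578704.
Running total after k=1: 44.1801.
Correction k=2: B_{4}/4! · (f^{(3)}(24) − f^{(3)}(9)) = −1/720 · (0.000144676 − 0.00274348) = 3.60946e-06.
Running total after k=2: 44.1801.
Correction k=3: B_{6}/6! · (f^{(5)}(24) − f^{(5)}(9)) = 1/30240 · (3.01408e-06 − 0.000406442) = -1.33409e-08.

S_3 ≈ 44.1801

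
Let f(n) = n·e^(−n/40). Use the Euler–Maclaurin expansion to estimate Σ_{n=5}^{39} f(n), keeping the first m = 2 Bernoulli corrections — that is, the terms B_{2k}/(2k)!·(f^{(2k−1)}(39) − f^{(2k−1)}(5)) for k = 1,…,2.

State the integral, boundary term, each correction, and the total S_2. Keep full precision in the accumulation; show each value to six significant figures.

S_2 ≈ 406.065

∫_5^39 x·e^(−x/40) dx evaluates to 396.567.
½[f(5) + f(39)] = ½[4.41248 + 14.7105] = 9.56149.
So far: 406.128.
Correction k=1: B_{2}/2! · (f^{(1)}(39) − f^{(1)}(5)) = 1/12 · (0.00942981 − 0.772185) = -0.0635629.
Running total after k=1: 406.065.
Correction k=2: B_{4}/4! · (f^{(3)}(39) − f^{(3)}(5)) = −1/720 · (0.000477384 − 0.00158574) = 1.53938e-06.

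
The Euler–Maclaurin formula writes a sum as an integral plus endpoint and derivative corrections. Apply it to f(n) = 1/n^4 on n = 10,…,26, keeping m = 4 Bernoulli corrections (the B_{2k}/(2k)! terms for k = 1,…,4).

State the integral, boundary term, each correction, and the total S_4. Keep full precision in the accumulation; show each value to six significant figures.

∫_10^26 1/x^4 dx evaluates to 0.000314368.
Boundary: ½(f(10) + f(26)) = ½(0.000100000 + 2.18830e-06) = 5.10941e-05.
So far: 0.000365462.
Correction k=1: B_{2}/2! · (f^{(1)}(26) − f^{(1)}(10)) = 1/12 · (-3.36661e-07 − (-4.00000e-05)) = 3.30528e-06.
Partial sum through k=1: 0.000368768.
Correction k=2: B_{4}/4! · (f^{(3)}(26) − f^{(3)}(10)) = −1/720 · (-1.49406e-08 − (-1.20000e-05)) = -1.66459e-08.
Partial sum through k=2: 0.000368751.
Correction k=3: B_{6}/6! · (f^{(5)}(26) − f^{(5)}(10)) = 1/30240 · (-1.23768e-09 − (-6.72000e-06)) = 2.22181e-10.
Partial sum through k=3: 0.000368751.
Correction k=4: B_{8}/8! · (f^{(7)}(26) − f^{(7)}(10)) = −1/1209600 · (-1.64780e-10 − (-6.04800e-06)) = -4.99986e-12.

S_4 ≈ 0.000368751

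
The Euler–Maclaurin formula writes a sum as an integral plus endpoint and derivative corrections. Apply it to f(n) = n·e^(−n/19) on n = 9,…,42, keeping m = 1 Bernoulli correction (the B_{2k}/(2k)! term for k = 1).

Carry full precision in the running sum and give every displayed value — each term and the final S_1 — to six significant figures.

S_1 ≈ 209.269

The integral term ∫_9^42 x·e^(−x/19) dx = 204.202.
Endpoint term: (f(9) + f(42))/2 = (5.60433 + 4.60500)/2 = 5.10467.
Running total after boundary: 209.307.
Correction k=1: B_{2}/2! · (f^{(1)}(42) − f^{(1)}(9)) = 1/12 · (-0.132726 − 0.327739) = -0.0383720.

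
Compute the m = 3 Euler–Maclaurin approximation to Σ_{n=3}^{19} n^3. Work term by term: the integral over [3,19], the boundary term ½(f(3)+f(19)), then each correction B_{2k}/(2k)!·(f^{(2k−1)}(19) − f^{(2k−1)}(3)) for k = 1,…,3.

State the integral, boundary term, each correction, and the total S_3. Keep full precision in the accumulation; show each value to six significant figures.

S_3 ≈ 36091.0

∫_3^19 x^3 dx evaluates to 32560.0.
½[f(3) + f(19)] = ½[27.0000 + 6859.00] = 3443.00.
So far: 36003.0.
k=1: B_{2}/(2)! × [f^{(1)}(19) − f^{(1)}(3)] = 1/12 × (1083.00 − 27.0000) = 88.0000.
Partial sum through k=1: 36091.0.
k=2: B_{4}/(4)! × [f^{(3)}(19) − f^{(3)}(3)] = −1/720 × (6.00000 − 6.00000) = 0.00000.
Partial sum through k=2: 36091.0.
k=3: B_{6}/(6)! × [f^{(5)}(19) − f^{(5)}(3)] = 1/30240 × (0.00000 − 0.00000) = 0.00000.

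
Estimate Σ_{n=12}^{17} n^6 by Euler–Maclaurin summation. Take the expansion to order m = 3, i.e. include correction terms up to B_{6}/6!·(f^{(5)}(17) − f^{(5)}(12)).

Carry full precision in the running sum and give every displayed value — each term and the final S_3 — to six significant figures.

∫_12^17 x^6 dx evaluates to 5.35010e+07.
Endpoint term: (f(12) + f(17))/2 = (2.98598e+06 + 2.41376e+07)/2 = 1.35618e+07.
Integral + boundary = 6.70628e+07.
Order-1 term: 1/12 · (8.51914e+06 − 1.49299e+06) = 585512.
After k=1: 6.76483e+07.
Order-2 term: −1/720 · (589560 − 207360) = -530.833.
After k=2: 6.76477e+07.
Order-3 term: 1/30240 · (12240.0 − 8640.00) = 0.119048.

S_3 ≈ 6.76477e+07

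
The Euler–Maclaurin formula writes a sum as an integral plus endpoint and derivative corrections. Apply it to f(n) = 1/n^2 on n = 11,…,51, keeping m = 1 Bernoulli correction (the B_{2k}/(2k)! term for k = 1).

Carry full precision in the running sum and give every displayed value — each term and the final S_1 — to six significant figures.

Integral: ∫_11^51 1/x^2 dx = 0.0713012.
½[f(11) + f(51)] = ½[0.00826446 + 0.000384468] = 0.00432447.
Running total after boundary: 0.0756257.
k=1: B_{2}/(2)! × [f^{(1)}(51) − f^{(1)}(11)] = 1/12 × (-1.50772e-05 − (-0.00150263)) = 0.000123963.

S_1 ≈ 0.0757497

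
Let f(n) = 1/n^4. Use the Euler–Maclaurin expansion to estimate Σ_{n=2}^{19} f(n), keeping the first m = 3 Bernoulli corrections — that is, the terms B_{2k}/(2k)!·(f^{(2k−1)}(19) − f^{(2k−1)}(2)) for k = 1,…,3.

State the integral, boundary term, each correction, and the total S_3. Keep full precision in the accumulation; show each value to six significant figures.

The integral term ∫_2^19 1/x^4 dx = 0.0416181.
Endpoint term: (f(2) + f(19))/2 = (0.0625000 + 7.67336e-06)/2 = 0.0312538.
Integral + boundary = 0.0728719.
Correction k=1: B_{2}/2! · (f^{(1)}(19) − f^{(1)}(2)) = 1/12 · (-1.61544e-06 − (-0.125000)) = 0.0104165.
Partial sum through k=1: 0.0832884.
Correction k=2: B_{4}/4! · (f^{(3)}(19) − f^{(3)}(2)) = −1/720 · (-1.34247e-07 − (-0.937500)) = -0.00130208.
Partial sum through k=2: 0.0819864.
Correction k=3: B_{6}/6! · (f^{(5)}(19) − f^{(5)}(2)) = 1/30240 · (-2.08251e-08 − (-13.1250)) = 0.000434028.

S_3 ≈ 0.0824204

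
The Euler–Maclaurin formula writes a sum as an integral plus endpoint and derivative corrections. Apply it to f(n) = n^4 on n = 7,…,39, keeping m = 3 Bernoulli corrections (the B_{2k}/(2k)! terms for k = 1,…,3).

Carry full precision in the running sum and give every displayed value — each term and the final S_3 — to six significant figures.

The integral term ∫_7^39 x^4 dx = 1.80415e+07.
Endpoint term: (f(7) + f(39))/2 = (2401.00 + 2.31344e+06)/2 = 1.15792e+06.
So far: 1.91994e+07.
Correction k=1: B_{2}/2! · (f^{(1)}(39) − f^{(1)}(7)) = 1/12 · (237276 − 1372.00) = 19658.7.
Running total after k=1: 1.92191e+07.
Correction k=2: B_{4}/4! · (f^{(3)}(39) − f^{(3)}(7)) = −1/720 · (936.000 − 168.000) = -1.06667.
Running total after k=2: 1.92191e+07.
Correction k=3: B_{6}/6! · (f^{(5)}(39) − f^{(5)}(7)) = 1/30240 · (0.00000 − 0.00000) = 0.00000.

S_3 ≈ 1.92191e+07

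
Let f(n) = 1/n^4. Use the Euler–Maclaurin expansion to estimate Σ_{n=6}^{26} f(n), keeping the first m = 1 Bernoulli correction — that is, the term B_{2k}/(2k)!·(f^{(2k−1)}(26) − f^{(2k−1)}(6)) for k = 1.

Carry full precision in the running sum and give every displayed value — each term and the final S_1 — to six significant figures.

S_1 ≈ 0.00195398

The integral term ∫_6^26 1/x^4 dx = 0.00152424.
Boundary: ½(f(6) + f(26)) = ½(0.000771605 + 2.18830e-06) = 0.000386897.
Integral + boundary = 0.00191114.
k=1: B_{2}/(2)! × [f^{(1)}(26) − f^{(1)}(6)] = 1/12 × (-3.36661e-07 − (-0.000514403)) = 4.28389e-05.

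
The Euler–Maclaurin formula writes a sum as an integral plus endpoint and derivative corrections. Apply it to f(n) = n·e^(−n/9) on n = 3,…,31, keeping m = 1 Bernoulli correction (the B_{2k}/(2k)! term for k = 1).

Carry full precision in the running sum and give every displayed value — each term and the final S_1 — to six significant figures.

S_1 ≈ 67.4166

Integral: ∫_3^31 x·e^(−x/9) dx = 65.8933.
Boundary: ½(f(3) + f(31)) = ½(2.14959 + 0.989597) = 1.56960.
Integral + boundary = 67.4629.
k=1: B_{2}/(2)! × [f^{(1)}(31) − f^{(1)}(3)] = 1/12 × (-0.0780328 − 0.477688) = -0.0463100.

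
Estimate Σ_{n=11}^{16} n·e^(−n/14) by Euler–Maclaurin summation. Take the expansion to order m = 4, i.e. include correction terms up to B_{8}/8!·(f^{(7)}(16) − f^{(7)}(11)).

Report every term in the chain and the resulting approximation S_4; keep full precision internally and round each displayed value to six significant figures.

S_4 ≈ 30.6333

The integral term ∫_11^16 x·e^(−x/14) dx = 25.5872.
Boundary: ½(f(11) + f(16)) = ½(5.01373 + 5.10250) = 5.05812.
So far: 30.6453.
Order-1 term: 1/12 · (-0.0455581 − 0.0976701) = -0.0119357.
Partial sum through k=1: 30.6333.
Order-2 term: −1/720 · (0.00302171 − 0.00514928) = 2.95495e-06.
Partial sum through k=2: 30.6333.
Order-3 term: 1/30240 · (3.20197e-05 − 5.00012e-05) = -5.94627e-10.
Partial sum through k=3: 30.6333.
Order-4 term: −1/1209600 · (2.48074e-07 − 3.76176e-07) = 1.05905e-13.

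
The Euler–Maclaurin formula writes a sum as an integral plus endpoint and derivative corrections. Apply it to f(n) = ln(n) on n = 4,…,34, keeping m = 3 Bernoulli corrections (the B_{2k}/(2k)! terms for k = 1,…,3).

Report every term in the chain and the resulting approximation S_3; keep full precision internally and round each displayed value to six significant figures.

∫_4^34 ln(x) dx evaluates to 84.3511.
Boundary: ½(f(4) + f(34)) = ½(1.38629 + 3.52636) = 2.45633.
Running total after boundary: 86.8074.
Correction k=1: B_{2}/2! · (f^{(1)}(34) − f^{(1)}(4)) = 1/12 · (0.0294118 − 0.250000) = -0.0183824.
Partial sum through k=1: 86.7890.
Correction k=2: B_{4}/4! · (f^{(3)}(34) − f^{(3)}(4)) = −1/720 · (5.08854e-05 − 0.0312500) = 4.33321e-05.
Partial sum through k=2: 86.7891.
Correction k=3: B_{6}/6! · (f^{(5)}(34) − f^{(5)}(4)) = 1/30240 · (5.28222e-07 − 0.0234375) = -7.75032e-07.

S_3 ≈ 86.7891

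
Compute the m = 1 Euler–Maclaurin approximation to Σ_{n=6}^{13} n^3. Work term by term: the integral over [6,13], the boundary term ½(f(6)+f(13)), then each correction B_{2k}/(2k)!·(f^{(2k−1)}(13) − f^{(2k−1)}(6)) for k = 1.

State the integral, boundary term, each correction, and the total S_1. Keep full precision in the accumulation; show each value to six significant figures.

The integral term ∫_6^13 x^3 dx = 6816.25.
Endpoint term: (f(6) + f(13))/2 = (216.000 + 2197.00)/2 = 1206.50.
Running total after boundary: 8022.75.
Order-1 term: 1/12 · (507.000 − 108.000) = 33.2500.

S_1 ≈ 8056.00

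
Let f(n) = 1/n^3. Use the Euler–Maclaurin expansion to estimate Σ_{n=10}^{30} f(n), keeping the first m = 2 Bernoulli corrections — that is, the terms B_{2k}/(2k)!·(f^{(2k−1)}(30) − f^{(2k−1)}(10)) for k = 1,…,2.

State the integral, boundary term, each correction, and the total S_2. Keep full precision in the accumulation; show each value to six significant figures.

Integral: ∫_10^30 1/x^3 dx = 0.00444444.
½[f(10) + f(30)] = ½[0.00100000 + 3.70370e-05] = 0.000518519.
Integral + boundary = 0.00496296.
Correction k=1: B_{2}/2! · (f^{(1)}(30) − f^{(1)}(10)) = 1/12 · (-3.70370e-06 − (-0.000300000)) = 2.46914e-05.
Running total after k=1: 0.00498765.
Correction k=2: B_{4}/4! · (f^{(3)}(30) − f^{(3)}(10)) = −1/720 · (-8.23045e-08 − (-6.00000e-05)) = -8.32190e-08.

S_2 ≈ 0.00498757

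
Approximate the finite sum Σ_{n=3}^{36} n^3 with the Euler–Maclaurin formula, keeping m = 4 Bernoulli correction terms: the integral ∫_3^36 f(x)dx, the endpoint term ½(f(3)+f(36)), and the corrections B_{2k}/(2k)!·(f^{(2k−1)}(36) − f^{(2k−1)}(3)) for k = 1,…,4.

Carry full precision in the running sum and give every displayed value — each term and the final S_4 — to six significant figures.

S_4 ≈ 443547

∫_3^36 x^3 dx evaluates to 419884.
Boundary: ½(f(3) + f(36)) = ½(27.0000 + 46656.0) = 23341.5.
Running total after boundary: 443225.
Correction k=1: B_{2}/2! · (f^{(1)}(36) − f^{(1)}(3)) = 1/12 · (3888.00 − 27.0000) = 321.750.
Running total after k=1: 443547.
Correction k=2: B_{4}/4! · (f^{(3)}(36) − f^{(3)}(3)) = −1/720 · (6.00000 − 6.00000) = 0.00000.
Running total after k=2: 443547.
Correction k=3: B_{6}/6! · (f^{(5)}(36) − f^{(5)}(3)) = 1/30240 · (0.00000 − 0.00000) = 0.00000.
Running total after k=3: 443547.
Correction k=4: B_{8}/8! · (f^{(7)}(36) − f^{(7)}(3)) = −1/1209600 · (0.00000 − 0.00000) = 0.00000.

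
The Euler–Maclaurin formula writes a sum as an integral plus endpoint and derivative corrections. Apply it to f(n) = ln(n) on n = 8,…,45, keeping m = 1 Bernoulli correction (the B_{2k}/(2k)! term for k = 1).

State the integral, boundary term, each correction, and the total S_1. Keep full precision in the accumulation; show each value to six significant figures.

The integral term ∫_8^45 ln(x) dx = 117.664.
Boundary: ½(f(8) + f(45)) = ½(2.07944 + 3.80666) = 2.94305.
Running total after boundary: 120.607.
Correction k=1: B_{2}/2! · (f^{(1)}(45) − f^{(1)}(8)) = 1/12 · (0.0222222 − 0.125000) = -0.00856481.

S_1 ≈ 120.599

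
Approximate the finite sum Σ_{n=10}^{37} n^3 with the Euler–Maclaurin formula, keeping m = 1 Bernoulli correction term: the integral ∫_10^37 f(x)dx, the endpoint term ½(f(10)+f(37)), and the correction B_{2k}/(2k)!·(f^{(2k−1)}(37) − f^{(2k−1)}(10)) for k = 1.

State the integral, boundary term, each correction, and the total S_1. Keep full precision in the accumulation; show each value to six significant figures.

S_1 ≈ 492184

The integral term ∫_10^37 x^3 dx = 466040.
Boundary: ½(f(10) + f(37)) = ½(1000.00 + 50653.0) = 25826.5.
Running total after boundary: 491867.
k=1: B_{2}/(2)! × [f^{(1)}(37) − f^{(1)}(10)] = 1/12 × (4107.00 − 300.000) = 317.250.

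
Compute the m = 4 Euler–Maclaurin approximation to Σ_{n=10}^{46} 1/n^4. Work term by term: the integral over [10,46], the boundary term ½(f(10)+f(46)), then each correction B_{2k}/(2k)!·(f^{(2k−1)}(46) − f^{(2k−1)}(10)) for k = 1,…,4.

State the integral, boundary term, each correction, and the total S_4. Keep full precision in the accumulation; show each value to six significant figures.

The integral term ∫_10^46 1/x^4 dx = 0.000329909.
½[f(10) + f(46)] = ½[0.000100000 + 2.23341e-07] = 5.01117e-05.
So far: 0.000380020.
k=1: B_{2}/(2)! × [f^{(1)}(46) − f^{(1)}(10)] = 1/12 × (-1.94210e-08 − (-4.00000e-05)) = 3.33171e-06.
After k=1: 0.000383352.
k=2: B_{4}/(4)! × [f^{(3)}(46) − f^{(3)}(10)] = −1/720 × (-2.75345e-10 − (-1.20000e-05)) = -1.66663e-08.
After k=2: 0.000383335.
k=3: B_{6}/(6)! × [f^{(5)}(46) − f^{(5)}(10)] = 1/30240 × (-7.28700e-12 − (-6.72000e-06)) = 2.22222e-10.
After k=3: 0.000383336.
k=4: B_{8}/(8)! × [f^{(7)}(46) − f^{(7)}(10)] = −1/1209600 × (-3.09939e-13 − (-6.04800e-06)) = -5.00000e-12.

S_4 ≈ 0.000383336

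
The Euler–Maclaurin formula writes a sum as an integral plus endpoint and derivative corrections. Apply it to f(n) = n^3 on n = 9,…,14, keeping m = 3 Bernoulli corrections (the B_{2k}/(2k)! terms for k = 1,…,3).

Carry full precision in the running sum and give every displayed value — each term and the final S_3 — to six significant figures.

The integral term ∫_9^14 x^3 dx = 7963.75.
Endpoint term: (f(9) + f(14))/2 = (729.000 + 2744.00)/2 = 1736.50.
So far: 9700.25.
k=1: B_{2}/(2)! × [f^{(1)}(14) − f^{(1)}(9)] = 1/12 × (588.000 − 243.000) = 28.7500.
After k=1: 9729.00.
k=2: B_{4}/(4)! × [f^{(3)}(14) − f^{(3)}(9)] = −1/720 × (6.00000 − 6.00000) = 0.00000.
After k=2: 9729.00.
k=3: B_{6}/(6)! × [f^{(5)}(14) − f^{(5)}(9)] = 1/30240 × (0.00000 − 0.00000) = 0.00000.

S_3 ≈ 9729.00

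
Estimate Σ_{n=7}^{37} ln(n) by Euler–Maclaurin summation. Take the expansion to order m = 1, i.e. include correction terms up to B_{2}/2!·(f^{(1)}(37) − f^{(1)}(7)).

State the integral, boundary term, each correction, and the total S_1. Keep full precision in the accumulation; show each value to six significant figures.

∫_7^37 ln(x) dx evaluates to 89.9826.
½[f(7) + f(37)] = ½[1.94591 + 3.61092] = 2.77841.
Integral + boundary = 92.7610.
Order-1 term: 1/12 · (0.0270270 − 0.142857) = -0.00965251.

S_1 ≈ 92.7514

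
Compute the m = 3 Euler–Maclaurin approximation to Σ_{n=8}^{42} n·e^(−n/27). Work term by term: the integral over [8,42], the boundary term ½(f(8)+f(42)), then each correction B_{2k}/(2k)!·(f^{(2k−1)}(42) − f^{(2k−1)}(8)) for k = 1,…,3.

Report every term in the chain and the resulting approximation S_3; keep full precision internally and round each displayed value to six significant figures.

Integral: ∫_8^42 x·e^(−x/27) dx = 309.444.
Boundary: ½(f(8) + f(42)) = ½(5.94854 + 8.86503) = 7.40678.
So far: 316.850.
k=1: B_{2}/(2)! × [f^{(1)}(42) − f^{(1)}(8)] = 1/12 × (-0.117262 − 0.523251) = -0.0533761.
Running total after k=1: 316.797.
k=2: B_{4}/(4)! × [f^{(3)}(42) − f^{(3)}(8)] = −1/720 × (0.000418219 − 0.00275773) = 3.24932e-06.
Running total after k=2: 316.797.
k=3: B_{6}/(6)! × [f^{(5)}(42) − f^{(5)}(8)] = 1/30240 × (1.36803e-06 − 6.58120e-06) = -1.72393e-10.

S_3 ≈ 316.797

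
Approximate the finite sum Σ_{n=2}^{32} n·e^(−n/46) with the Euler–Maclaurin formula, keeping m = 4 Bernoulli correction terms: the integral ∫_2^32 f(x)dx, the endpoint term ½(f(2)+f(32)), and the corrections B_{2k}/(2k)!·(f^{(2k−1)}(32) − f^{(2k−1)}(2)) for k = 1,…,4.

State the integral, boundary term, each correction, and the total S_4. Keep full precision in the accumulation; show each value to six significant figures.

S_4 ≈ 333.419

∫_2^32 x·e^(−x/46) dx evaluates to 324.545.
½[f(2) + f(32)] = ½[1.91491 + 15.9600] = 8.93744.
So far: 333.483.
k=1: B_{2}/(2)! × [f^{(1)}(32) − f^{(1)}(2)] = 1/12 × (0.151793 − 0.915825) = -0.0636693.
Running total after k=1: 333.419.
k=2: B_{4}/(4)! × [f^{(3)}(32) − f^{(3)}(2)] = −1/720 × (0.000543143 − 0.00133777) = 1.10365e-06.
Running total after k=2: 333.419.
k=3: B_{6}/(6)! × [f^{(5)}(32) − f^{(5)}(2)] = 1/30240 × (4.79466e-07 − 1.05990e-06) = -1.91941e-11.
Running total after k=3: 333.419.
k=4: B_{8}/(8)! × [f^{(7)}(32) − f^{(7)}(2)] = −1/1209600 × (3.31876e-10 − 7.03012e-10) = 3.06826e-16.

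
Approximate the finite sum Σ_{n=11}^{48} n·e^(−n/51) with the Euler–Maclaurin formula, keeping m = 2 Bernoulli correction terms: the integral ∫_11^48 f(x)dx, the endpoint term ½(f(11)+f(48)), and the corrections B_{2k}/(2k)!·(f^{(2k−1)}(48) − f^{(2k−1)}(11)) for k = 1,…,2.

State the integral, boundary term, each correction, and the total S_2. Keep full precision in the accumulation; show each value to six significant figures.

Integral: ∫_11^48 x·e^(−x/51) dx = 578.573.
Endpoint term: (f(11) + f(48))/2 = (8.86587 + 18.7281)/2 = 13.7970.
Integral + boundary = 592.370.
Correction k=1: B_{2}/2! · (f^{(1)}(48) − f^{(1)}(11)) = 1/12 · (0.0229511 − 0.632148) = -0.0507664.
After k=1: 592.320.
Correction k=2: B_{4}/4! · (f^{(3)}(48) − f^{(3)}(11)) = −1/720 · (0.000308838 − 0.000862793) = 7.69381e-07.

S_2 ≈ 592.320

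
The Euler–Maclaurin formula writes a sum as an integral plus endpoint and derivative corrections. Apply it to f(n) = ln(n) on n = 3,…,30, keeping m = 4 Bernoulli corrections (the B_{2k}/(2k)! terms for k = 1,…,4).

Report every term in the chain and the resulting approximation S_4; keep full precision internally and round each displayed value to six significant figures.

S_4 ≈ 73.9651

The integral term ∫_3^30 ln(x) dx = 71.7401.
Boundary: ½(f(3) + f(30)) = ½(1.09861 + 3.40120) = 2.24990.
Integral + boundary = 73.9900.
Order-1 term: 1/12 · (0.0333333 − 0.333333) = -0.0250000.
After k=1: 73.9650.
Order-2 term: −1/720 · (7.40741e-05 − 0.0740741) = 0.000102778.
After k=2: 73.9651.
Order-3 term: 1/30240 · (9.87654e-07 − 0.0987654) = -3.26602e-06.
After k=3: 73.9651.
Order-4 term: −1/1209600 · (3.29218e-08 − 0.329218) = 2.72171e-07.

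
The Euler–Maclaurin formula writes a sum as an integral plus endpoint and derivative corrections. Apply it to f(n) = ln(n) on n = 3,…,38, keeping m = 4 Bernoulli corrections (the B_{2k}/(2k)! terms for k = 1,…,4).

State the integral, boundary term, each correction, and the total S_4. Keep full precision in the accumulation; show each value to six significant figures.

S_4 ≈ 102.275

The integral term ∫_3^38 ln(x) dx = 99.9324.
Endpoint term: (f(3) + f(38))/2 = (1.09861 + 3.63759)/2 = 2.36810.
So far: 102.301.
Correction k=1: B_{2}/2! · (f^{(1)}(38) − f^{(1)}(3)) = 1/12 · (0.0263158 − 0.333333) = -0.0255848.
Partial sum through k=1: 102.275.
Correction k=2: B_{4}/4! · (f^{(3)}(38) − f^{(3)}(3)) = −1/720 · (3.64485e-05 − 0.0740741) = 0.000102830.
Partial sum through k=2: 102.275.
Correction k=3: B_{6}/6! · (f^{(5)}(38) − f^{(5)}(3)) = 1/30240 · (3.02896e-07 − 0.0987654) = -3.26604e-06.
Partial sum through k=3: 102.275.
Correction k=4: B_{8}/8! · (f^{(7)}(38) − f^{(7)}(3)) = −1/1209600 · (6.29285e-09 − 0.329218) = 2.72171e-07.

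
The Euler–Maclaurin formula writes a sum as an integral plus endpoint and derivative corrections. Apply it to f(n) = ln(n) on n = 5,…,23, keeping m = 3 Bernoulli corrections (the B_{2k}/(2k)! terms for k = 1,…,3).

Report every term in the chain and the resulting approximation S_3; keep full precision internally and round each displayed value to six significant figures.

Integral: ∫_5^23 ln(x) dx = 46.0692.
Boundary: ½(f(5) + f(23)) = ½(1.60944 + 3.13549) = 2.37247.
Integral + boundary = 48.4416.
Correction k=1: B_{2}/2! · (f^{(1)}(23) − f^{(1)}(5)) = 1/12 · (0.0434783 − 0.200000) = -0.0130435.
Partial sum through k=1: 48.4286.
Correction k=2: B_{4}/4! · (f^{(3)}(23) − f^{(3)}(5)) = −1/720 · (0.000164379 − 0.0160000) = 2.19939e-05.
Partial sum through k=2: 48.4286.
Correction k=3: B_{6}/6! · (f^{(5)}(23) − f^{(5)}(5)) = 1/30240 · (3.72883e-06 − 0.00768000) = -2.53845e-07.

S_3 ≈ 48.4286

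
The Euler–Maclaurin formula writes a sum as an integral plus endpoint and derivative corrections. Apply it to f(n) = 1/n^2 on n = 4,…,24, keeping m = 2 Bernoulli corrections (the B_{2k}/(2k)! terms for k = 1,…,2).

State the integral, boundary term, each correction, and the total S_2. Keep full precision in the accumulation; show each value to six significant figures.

The integral term ∫_4^24 1/x^2 dx = 0.208333.
½[f(4) + f(24)] = ½[0.0625000 + 0.00173611] = 0.0321181.
Running total after boundary: 0.240451.
Order-1 term: 1/12 · (-0.000144676 − (-0.0312500)) = 0.00259211.
After k=1: 0.243043.
Order-2 term: −1/720 · (-3.01408e-06 − (-0.0234375)) = -3.25479e-05.

S_2 ≈ 0.243011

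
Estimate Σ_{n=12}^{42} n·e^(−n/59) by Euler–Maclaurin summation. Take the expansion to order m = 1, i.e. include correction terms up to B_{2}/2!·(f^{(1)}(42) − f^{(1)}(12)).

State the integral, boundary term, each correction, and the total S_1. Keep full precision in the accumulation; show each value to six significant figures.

S_1 ≈ 508.965

Integral: ∫_12^42 x·e^(−x/59) dx = 493.806.
½[f(12) + f(42)] = ½[9.79152 + 20.6106] = 15.2011.
Integral + boundary = 509.007.
Order-1 term: 1/12 · (0.141396 − 0.650002) = -0.0423838.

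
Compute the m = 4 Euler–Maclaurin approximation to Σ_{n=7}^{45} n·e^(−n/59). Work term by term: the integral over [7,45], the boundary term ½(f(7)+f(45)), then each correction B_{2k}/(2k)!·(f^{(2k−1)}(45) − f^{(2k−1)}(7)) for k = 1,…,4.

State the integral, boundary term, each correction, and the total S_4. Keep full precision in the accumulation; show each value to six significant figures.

S_4 ≈ 610.071

The integral term ∫_7^45 x·e^(−x/59) dx = 596.525.
½[f(7) + f(45)] = ½[6.21687 + 20.9880] = 13.6024.
Integral + boundary = 610.127.
k=1: B_{2}/(2)! × [f^{(1)}(45) − f^{(1)}(7)] = 1/12 × (0.110671 − 0.782753) = -0.0560068.
Running total after k=1: 610.071.
k=2: B_{4}/(4)! × [f^{(3)}(45) − f^{(3)}(7)] = −1/720 × (0.000299762 − 0.000735134) = 6.04683e-07.
Running total after k=2: 610.071.
k=3: B_{6}/(6)! × [f^{(5)}(45) − f^{(5)}(7)] = 1/30240 × (1.63094e-07 − 3.57772e-07) = -6.43775e-12.
Running total after k=3: 610.071.
k=4: B_{8}/(8)! × [f^{(7)}(45) − f^{(7)}(7)] = −1/1209600 × (6.89671e-11 − 1.44889e-10) = 6.27661e-17.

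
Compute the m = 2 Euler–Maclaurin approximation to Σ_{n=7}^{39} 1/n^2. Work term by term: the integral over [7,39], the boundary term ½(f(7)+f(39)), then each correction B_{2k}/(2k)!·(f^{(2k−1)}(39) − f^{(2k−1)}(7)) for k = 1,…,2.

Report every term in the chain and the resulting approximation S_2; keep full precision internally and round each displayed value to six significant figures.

The integral term ∫_7^39 1/x^2 dx = 0.117216.
Endpoint term: (f(7) + f(39))/2 = (0.0204082 + 0.000657462)/2 = 0.0105328.
Running total after boundary: 0.127749.
Correction k=1: B_{2}/2! · (f^{(1)}(39) − f^{(1)}(7)) = 1/12 · (-3.37160e-05 − (-0.00583090)) = 0.000483099.
After k=1: 0.128232.
Correction k=2: B_{4}/4! · (f^{(3)}(39) − f^{(3)}(7)) = −1/720 · (-2.66004e-07 − (-0.00142798)) = -1.98293e-06.

S_2 ≈ 0.128230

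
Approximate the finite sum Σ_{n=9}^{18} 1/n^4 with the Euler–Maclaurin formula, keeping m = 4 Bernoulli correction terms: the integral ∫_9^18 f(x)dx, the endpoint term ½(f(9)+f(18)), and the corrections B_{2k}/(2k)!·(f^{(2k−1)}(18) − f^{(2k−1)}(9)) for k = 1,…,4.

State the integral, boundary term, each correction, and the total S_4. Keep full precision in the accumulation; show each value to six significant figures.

The integral term ∫_9^18 1/x^4 dx = 0.000400091.
½[f(9) + f(18)] = ½[0.000152416 + 9.52599e-06] = 8.09709e-05.
So far: 0.000481062.
Order-1 term: 1/12 · (-2.11689e-06 − (-6.77404e-05)) = 5.46862e-06.
Running total after k=1: 0.000486531.
Order-2 term: −1/720 · (-1.96008e-07 − (-2.50890e-05)) = -3.45736e-08.
Running total after k=2: 0.000486496.
Order-3 term: 1/30240 · (-3.38779e-08 − (-1.73455e-05)) = 5.72474e-10.
Running total after k=3: 0.000486497.
Order-4 term: −1/1209600 · (-9.41053e-09 − (-1.92728e-05)) = -1.59254e-11.

S_4 ≈ 0.000486497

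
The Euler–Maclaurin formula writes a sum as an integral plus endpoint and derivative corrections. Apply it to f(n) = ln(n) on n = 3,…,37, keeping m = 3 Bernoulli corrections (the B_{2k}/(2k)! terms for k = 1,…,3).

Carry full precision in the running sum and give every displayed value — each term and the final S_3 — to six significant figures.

S_3 ≈ 98.6375

The integral term ∫_3^37 ln(x) dx = 96.3081.
Endpoint term: (f(3) + f(37))/2 = (1.09861 + 3.61092)/2 = 2.35477.
Integral + boundary = 98.6629.
k=1: B_{2}/(2)! × [f^{(1)}(37) − f^{(1)}(3)] = 1/12 × (0.0270270 − 0.333333) = -0.0255255.
Partial sum through k=1: 98.6374.
k=2: B_{4}/(4)! × [f^{(3)}(37) − f^{(3)}(3)] = −1/720 × (3.94843e-05 − 0.0740741) = 0.000102826.
Partial sum through k=2: 98.6375.
k=3: B_{6}/(6)! × [f^{(5)}(37) − f^{(5)}(3)] = 1/30240 × (3.46101e-07 − 0.0987654) = -3.26604e-06.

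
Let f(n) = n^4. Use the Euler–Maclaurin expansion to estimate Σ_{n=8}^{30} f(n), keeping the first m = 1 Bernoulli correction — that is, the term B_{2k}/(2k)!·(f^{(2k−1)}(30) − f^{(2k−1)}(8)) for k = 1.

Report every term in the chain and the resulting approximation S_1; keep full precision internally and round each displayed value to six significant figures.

The integral term ∫_8^30 x^4 dx = 4.85345e+06.
Boundary: ½(f(8) + f(30)) = ½(4096.00 + 810000) = 407048.
Running total after boundary: 5.26049e+06.
k=1: B_{2}/(2)! × [f^{(1)}(30) − f^{(1)}(8)] = 1/12 × (108000 − 2048.00) = 8829.33.

S_1 ≈ 5.26932e+06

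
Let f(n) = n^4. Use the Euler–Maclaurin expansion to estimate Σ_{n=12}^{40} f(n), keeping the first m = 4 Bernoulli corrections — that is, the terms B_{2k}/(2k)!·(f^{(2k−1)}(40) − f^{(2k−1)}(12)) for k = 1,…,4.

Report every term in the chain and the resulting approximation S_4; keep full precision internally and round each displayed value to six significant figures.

∫_12^40 x^4 dx evaluates to 2.04302e+07.
Endpoint term: (f(12) + f(40))/2 = (20736.0 + 2.56000e+06)/2 = 1.29037e+06.
Integral + boundary = 2.17206e+07.
k=1: B_{2}/(2)! × [f^{(1)}(40) − f^{(1)}(12)] = 1/12 × (256000 − 6912.00) = 20757.3.
Running total after k=1: 2.17414e+07.
k=2: B_{4}/(4)! × [f^{(3)}(40) − f^{(3)}(12)] = −1/720 × (960.000 − 288.000) = -0.933333.
Running total after k=2: 2.17414e+07.
k=3: B_{6}/(6)! × [f^{(5)}(40) − f^{(5)}(12)] = 1/30240 × (0.00000 − 0.00000) = 0.00000.
Running total after k=3: 2.17414e+07.
k=4: B_{8}/(8)! × [f^{(7)}(40) − f^{(7)}(12)] = −1/1209600 × (0.00000 − 0.00000) = 0.00000.

S_4 ≈ 2.17414e+07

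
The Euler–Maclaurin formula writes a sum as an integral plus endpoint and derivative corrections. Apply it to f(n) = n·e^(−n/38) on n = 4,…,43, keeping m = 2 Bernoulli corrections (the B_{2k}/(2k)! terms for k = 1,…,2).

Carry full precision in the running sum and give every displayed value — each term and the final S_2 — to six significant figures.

S_2 ≈ 452.476

∫_4^43 x·e^(−x/38) dx evaluates to 443.812.
Boundary: ½(f(4) + f(43)) = ½(3.60035 + 13.8685) = 8.73443.
So far: 452.547.
k=1: B_{2}/(2)! × [f^{(1)}(43) − f^{(1)}(4)] = 1/12 × (-0.0424373 − 0.805342) = -0.0706482.
Partial sum through k=1: 452.476.
k=2: B_{4}/(4)! × [f^{(3)}(43) − f^{(3)}(4)] = −1/720 × (0.000417320 − 0.00180437) = 1.92646e-06.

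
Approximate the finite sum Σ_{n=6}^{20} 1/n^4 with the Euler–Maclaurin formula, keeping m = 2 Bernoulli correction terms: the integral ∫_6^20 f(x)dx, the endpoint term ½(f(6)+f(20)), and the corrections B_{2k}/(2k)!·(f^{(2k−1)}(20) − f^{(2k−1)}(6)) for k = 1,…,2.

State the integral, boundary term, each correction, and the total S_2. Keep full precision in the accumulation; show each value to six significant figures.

S_2 ≈ 0.00193264

∫_6^20 1/x^4 dx evaluates to 0.00150154.
½[f(6) + f(20)] = ½[0.000771605 + 6.25000e-06] = 0.000388927.
Running total after boundary: 0.00189047.
Correction k=1: B_{2}/2! · (f^{(1)}(20) − f^{(1)}(6)) = 1/12 · (-1.25000e-06 − (-0.000514403)) = 4.27628e-05.
After k=1: 0.00193323.
Correction k=2: B_{4}/4! · (f^{(3)}(20) − f^{(3)}(6)) = −1/720 · (-9.37500e-08 − (-0.000428669)) = -5.95244e-07.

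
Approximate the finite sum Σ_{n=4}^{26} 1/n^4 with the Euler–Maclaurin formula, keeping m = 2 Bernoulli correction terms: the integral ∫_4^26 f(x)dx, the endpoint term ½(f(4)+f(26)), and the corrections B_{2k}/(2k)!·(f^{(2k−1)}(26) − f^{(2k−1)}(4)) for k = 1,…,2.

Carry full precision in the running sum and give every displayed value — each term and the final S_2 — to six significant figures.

S_2 ≈ 0.00745891

The integral term ∫_4^26 1/x^4 dx = 0.00518937.
Boundary: ½(f(4) + f(26)) = ½(0.00390625 + 2.18830e-06) = 0.00195422.
Running total after boundary: 0.00714359.
Order-1 term: 1/12 · (-3.36661e-07 − (-0.00390625)) = 0.000325493.
Partial sum through k=1: 0.00746908.
Order-2 term: −1/720 · (-1.49406e-08 − (-0.00732422)) = -1.01725e-05.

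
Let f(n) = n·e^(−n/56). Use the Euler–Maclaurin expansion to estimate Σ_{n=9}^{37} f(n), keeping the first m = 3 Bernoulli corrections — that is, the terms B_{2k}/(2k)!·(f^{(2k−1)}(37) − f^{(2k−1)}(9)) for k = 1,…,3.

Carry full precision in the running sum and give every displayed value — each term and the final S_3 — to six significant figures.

S_3 ≈ 423.091

Integral: ∫_9^37 x·e^(−x/56) dx = 409.749.
Boundary: ½(f(9) + f(37)) = ½(7.66382 + 19.1098) = 13.3868.
So far: 423.136.
Order-1 term: 1/12 · (0.175235 − 0.714681) = -0.0449539.
Partial sum through k=1: 423.091.
Order-2 term: −1/720 · (0.000385268 − 0.000770967) = 5.35693e-07.
Partial sum through k=2: 423.091.
Order-3 term: 1/30240 · (2.27888e-07 − 4.19017e-07) = -6.32041e-12.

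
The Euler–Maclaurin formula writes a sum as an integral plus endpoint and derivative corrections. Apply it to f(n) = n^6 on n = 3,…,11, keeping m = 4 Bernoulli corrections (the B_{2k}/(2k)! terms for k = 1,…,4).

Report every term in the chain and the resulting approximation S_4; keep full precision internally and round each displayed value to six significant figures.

S_4 ≈ 3.74990e+06

The integral term ∫_3^11 x^6 dx = 2.78357e+06.
Endpoint term: (f(3) + f(11))/2 = (729.000 + 1.77156e+06)/2 = 886145.
So far: 3.66971e+06.
k=1: B_{2}/(2)! × [f^{(1)}(11) − f^{(1)}(3)] = 1/12 × (966306 − 1458.00) = 80404.0.
After k=1: 3.75012e+06.
k=2: B_{4}/(4)! × [f^{(3)}(11) − f^{(3)}(3)] = −1/720 × (159720 − 3240.00) = -217.333.
After k=2: 3.74990e+06.
k=3: B_{6}/(6)! × [f^{(5)}(11) − f^{(5)}(3)] = 1/30240 × (7920.00 − 2160.00) = 0.190476.
After k=3: 3.74990e+06.
k=4: B_{8}/(8)! × [f^{(7)}(11) − f^{(7)}(3)] = −1/1209600 × (0.00000 − 0.00000) = 0.00000.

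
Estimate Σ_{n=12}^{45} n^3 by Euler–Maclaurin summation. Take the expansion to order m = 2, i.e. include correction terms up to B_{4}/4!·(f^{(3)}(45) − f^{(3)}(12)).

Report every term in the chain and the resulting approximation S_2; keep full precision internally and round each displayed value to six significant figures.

S_2 ≈ 1.06687e+06

∫_12^45 x^3 dx evaluates to 1.01997e+06.
Boundary: ½(f(12) + f(45)) = ½(1728.00 + 91125.0) = 46426.5.
So far: 1.06640e+06.
Correction k=1: B_{2}/2! · (f^{(1)}(45) − f^{(1)}(12)) = 1/12 · (6075.00 − 432.000) = 470.250.
After k=1: 1.06687e+06.
Correction k=2: B_{4}/4! · (f^{(3)}(45) − f^{(3)}(12)) = −1/720 · (6.00000 − 6.00000) = 0.00000.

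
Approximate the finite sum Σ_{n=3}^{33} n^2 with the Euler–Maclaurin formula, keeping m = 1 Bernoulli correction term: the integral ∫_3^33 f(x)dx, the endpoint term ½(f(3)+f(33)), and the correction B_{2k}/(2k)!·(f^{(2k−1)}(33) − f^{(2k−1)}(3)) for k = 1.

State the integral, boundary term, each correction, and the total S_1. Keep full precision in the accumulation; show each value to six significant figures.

The integral term ∫_3^33 x^2 dx = 11970.0.
Endpoint term: (f(3) + f(33))/2 = (9.00000 + 1089.00)/2 = 549.000.
Running total after boundary: 12519.0.
Order-1 term: 1/12 · (66.0000 − 6.00000) = 5.00000.

S_1 ≈ 12524.0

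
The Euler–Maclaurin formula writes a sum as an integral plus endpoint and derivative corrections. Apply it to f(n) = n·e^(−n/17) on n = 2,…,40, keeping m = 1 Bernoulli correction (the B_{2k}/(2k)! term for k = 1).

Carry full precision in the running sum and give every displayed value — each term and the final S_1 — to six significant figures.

Integral: ∫_2^40 x·e^(−x/17) dx = 195.009.
Endpoint term: (f(2) + f(40))/2 = (1.77802 + 3.80356)/2 = 2.79079.
So far: 197.800.
Correction k=1: B_{2}/2! · (f^{(1)}(40) − f^{(1)}(2)) = 1/12 · (-0.128650 − 0.784420) = -0.0760892.

S_1 ≈ 197.724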